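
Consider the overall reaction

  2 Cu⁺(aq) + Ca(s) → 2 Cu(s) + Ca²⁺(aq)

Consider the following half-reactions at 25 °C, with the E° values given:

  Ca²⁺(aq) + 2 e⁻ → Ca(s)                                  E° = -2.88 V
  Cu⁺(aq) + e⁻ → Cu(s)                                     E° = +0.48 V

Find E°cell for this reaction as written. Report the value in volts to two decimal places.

+3.36 V

The Cu⁺/Cu couple has the higher reduction potential, so it is the cathode; Ca²⁺/Ca is oxidised at the anode.
E°cell = E°(cathode) − E°(anode) = (+0.48) − (-2.88) = +3.36 V.
Since E°cell > 0, the reaction is spontaneous under standard conditions.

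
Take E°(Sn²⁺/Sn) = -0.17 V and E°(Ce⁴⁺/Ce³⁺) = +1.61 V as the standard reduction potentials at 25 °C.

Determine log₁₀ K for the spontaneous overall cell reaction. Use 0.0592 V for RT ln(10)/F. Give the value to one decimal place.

Cathode: Ce⁴⁺/Ce³⁺; anode: Sn²⁺/Sn. E°cell = +1.78 V, n = 2.
log K = nE°cell / 0.0592 = (2)(+1.78) / 0.0592 = 60.1.

60.1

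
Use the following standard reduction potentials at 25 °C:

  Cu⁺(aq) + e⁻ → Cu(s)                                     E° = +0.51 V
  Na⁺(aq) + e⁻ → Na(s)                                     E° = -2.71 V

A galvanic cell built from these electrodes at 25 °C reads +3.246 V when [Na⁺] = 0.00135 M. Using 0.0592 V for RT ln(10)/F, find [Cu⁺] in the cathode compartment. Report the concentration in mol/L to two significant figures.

0.0037 M

Cu⁺/Cu is the cathode, Na⁺/Na the anode: E°cell = +3.22 V, n = 1.
Overall reaction: Cu⁺(aq) + Na(s) → Cu(s) + Na⁺(aq); Q = [Na⁺]^1/[Cu⁺]^1.
From E = E° − (0.0592/n) log Q: log Q = (E° − E)·n/0.0592 = (+3.22 − (+3.246))·1/0.0592 = -0.4392.
So 1·log[Cu⁺] = 1·log(0.00135) − log Q = -2.8697 − (-0.4392) = -2.4305; [Cu⁺] = 10^(-2.4305) ≈ 0.0037 M.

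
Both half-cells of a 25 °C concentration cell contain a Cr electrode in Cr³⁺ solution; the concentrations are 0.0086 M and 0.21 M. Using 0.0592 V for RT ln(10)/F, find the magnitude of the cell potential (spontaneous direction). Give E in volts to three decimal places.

For a concentration cell E°cell = 0. The 0.21 M side is the cathode (reduction is favoured where [Cr³⁺] is higher).
With n = 3, E = −(0.0592/3) log([Cr³⁺]ₐₙ/[Cr³⁺]꜀ₐₜ) = −(0.0592/3) log(0.0086/0.21) = −(0.0592/3)(-1.388) = +0.027 V.

+0.027 V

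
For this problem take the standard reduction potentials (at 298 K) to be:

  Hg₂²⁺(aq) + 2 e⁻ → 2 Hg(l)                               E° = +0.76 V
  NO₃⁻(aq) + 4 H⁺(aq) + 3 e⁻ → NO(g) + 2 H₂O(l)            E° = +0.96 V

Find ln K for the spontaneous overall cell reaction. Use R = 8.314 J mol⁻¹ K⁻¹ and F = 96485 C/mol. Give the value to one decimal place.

46.7

Cathode: NO₃⁻/NO; anode: Hg₂²⁺/Hg. E°cell = (+0.96) − (+0.76) = +0.20 V, with n = 6.
ΔG° = −nFE° = −RT ln K, so ln K = nFE°/(RT) = (6)(96485)(+0.20) / ((8.314)(298)) = 46.732.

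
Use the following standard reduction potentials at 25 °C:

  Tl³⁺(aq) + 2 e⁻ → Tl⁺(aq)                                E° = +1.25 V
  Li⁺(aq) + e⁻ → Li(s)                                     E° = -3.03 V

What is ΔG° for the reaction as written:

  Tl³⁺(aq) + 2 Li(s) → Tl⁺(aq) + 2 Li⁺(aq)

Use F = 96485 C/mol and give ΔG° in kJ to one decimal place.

-825.9 kJ

As written, Tl³⁺/Tl⁺ is reduced (cathode) and Li⁺/Li is oxidised (anode), so E°cell = (+1.25) − (-3.03) = +4.28 V.
Balancing electrons gives n = 2.
ΔG° = −nFE° = −(2)(96485)(+4.28) = -825,912 J = -825.9 kJ.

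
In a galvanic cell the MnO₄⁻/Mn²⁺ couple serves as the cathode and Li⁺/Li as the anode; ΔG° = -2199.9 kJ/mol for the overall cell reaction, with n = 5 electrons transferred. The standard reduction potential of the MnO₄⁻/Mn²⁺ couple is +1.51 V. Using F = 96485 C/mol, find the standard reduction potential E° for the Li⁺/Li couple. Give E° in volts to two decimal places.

-3.05 V

E°cell = −ΔG°/(nF) = −(-2199.9×10³)/((5)(96485)) = +4.560 V.
Since MnO₄⁻/Mn²⁺ is the cathode and Li⁺/Li the anode, E°cell = E°(MnO₄⁻/Mn²⁺) − E°(Li⁺/Li).
So E°(Li⁺/Li) = E°(MnO₄⁻/Mn²⁺) − E°cell = (+1.51) − (+4.560) = -3.05 V.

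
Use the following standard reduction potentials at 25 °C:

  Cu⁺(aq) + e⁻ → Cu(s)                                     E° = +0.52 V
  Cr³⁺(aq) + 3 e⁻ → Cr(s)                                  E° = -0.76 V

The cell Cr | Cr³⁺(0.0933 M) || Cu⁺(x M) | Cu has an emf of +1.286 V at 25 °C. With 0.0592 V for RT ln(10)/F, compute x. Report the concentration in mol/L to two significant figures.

Cu⁺/Cu is the cathode, Cr³⁺/Cr the anode: E°cell = +1.28 V, n = 3.
Overall reaction: 3 Cu⁺(aq) + Cr(s) → 3 Cu(s) + Cr³⁺(aq); Q = [Cr³⁺]^1/[Cu⁺]^3.
From E = E° − (0.0592/n) log Q: log Q = (E° − E)·n/0.0592 = (+1.28 − (+1.286))·3/0.0592 = -0.3041.
So 3·log[Cu⁺] = 1·log(0.0933) − log Q = -1.0301 − (-0.3041) = -0.7260; log[Cu⁺] = -0.7260 / 3 = -0.2420; [Cu⁺] = 10^(-0.2420) ≈ 0.57 M.

0.57 M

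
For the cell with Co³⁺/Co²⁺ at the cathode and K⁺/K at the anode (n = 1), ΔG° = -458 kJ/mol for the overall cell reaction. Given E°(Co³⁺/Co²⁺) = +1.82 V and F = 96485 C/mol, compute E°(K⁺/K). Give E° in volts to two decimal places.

-2.93 V

E°cell = −ΔG°/(nF) = −(-458×10³)/((1)(96485)) = +4.747 V.
Since Co³⁺/Co²⁺ is the cathode and K⁺/K the anode, E°cell = E°(Co³⁺/Co²⁺) − E°(K⁺/K).
So E°(K⁺/K) = E°(Co³⁺/Co²⁺) − E°cell = (+1.82) − (+4.747) = -2.93 V.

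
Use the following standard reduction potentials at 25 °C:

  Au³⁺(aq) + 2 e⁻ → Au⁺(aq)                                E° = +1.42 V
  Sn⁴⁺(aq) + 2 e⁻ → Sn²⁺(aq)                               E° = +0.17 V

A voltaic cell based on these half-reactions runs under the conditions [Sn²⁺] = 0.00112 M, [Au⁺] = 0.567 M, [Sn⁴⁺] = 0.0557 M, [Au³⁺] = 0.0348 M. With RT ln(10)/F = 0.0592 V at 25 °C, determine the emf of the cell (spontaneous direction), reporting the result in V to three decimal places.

Au³⁺/Au⁺ is the cathode (higher E°), Sn⁴⁺/Sn²⁺ the anode: E°cell = +1.42 − (+0.17) = +1.25 V, n = 2.
Overall: Au³⁺(aq) + Sn²⁺(aq) → Au⁺(aq) + Sn⁴⁺(aq)
Q = [Au⁺]·[Sn⁴⁺] / ([Au³⁺]·[Sn²⁺]); log Q = 2.909.
E = E° − (0.0592/n) log Q = +1.25 − (0.0592/2)(2.909) = +1.164 V.

+1.164 V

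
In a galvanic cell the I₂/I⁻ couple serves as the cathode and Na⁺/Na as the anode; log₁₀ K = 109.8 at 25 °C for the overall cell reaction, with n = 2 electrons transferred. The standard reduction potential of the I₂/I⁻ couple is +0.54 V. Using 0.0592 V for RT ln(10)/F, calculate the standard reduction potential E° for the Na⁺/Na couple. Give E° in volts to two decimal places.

-2.71 V

E°cell = (0.0592/n)·log K = (0.0592/2)(109.8) = +3.250 V.
Since I₂/I⁻ is the cathode and Na⁺/Na the anode, E°cell = E°(I₂/I⁻) − E°(Na⁺/Na).
So E°(Na⁺/Na) = E°(I₂/I⁻) − E°cell = (+0.54) − (+3.250) = -2.71 V.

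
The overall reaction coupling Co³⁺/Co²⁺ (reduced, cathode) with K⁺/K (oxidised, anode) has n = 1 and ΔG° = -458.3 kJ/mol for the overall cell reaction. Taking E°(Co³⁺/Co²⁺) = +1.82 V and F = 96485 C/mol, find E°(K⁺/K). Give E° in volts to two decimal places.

-2.93 V

E°cell = −ΔG°/(nF) = −(-458.3×10³)/((1)(96485)) = +4.750 V.
Since Co³⁺/Co²⁺ is the cathode and K⁺/K the anode, E°cell = E°(Co³⁺/Co²⁺) − E°(K⁺/K).
So E°(K⁺/K) = E°(Co³⁺/Co²⁺) − E°cell = (+1.82) − (+4.750) = -2.93 V.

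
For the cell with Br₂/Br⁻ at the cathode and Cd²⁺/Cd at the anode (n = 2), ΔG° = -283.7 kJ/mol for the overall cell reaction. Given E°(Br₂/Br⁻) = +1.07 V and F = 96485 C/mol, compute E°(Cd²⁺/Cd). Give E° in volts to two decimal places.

E°cell = −ΔG°/(nF) = −(-283.7×10³)/((2)(96485)) = +1.470 V.
Since Br₂/Br⁻ is the cathode and Cd²⁺/Cd the anode, E°cell = E°(Br₂/Br⁻) − E°(Cd²⁺/Cd).
So E°(Cd²⁺/Cd) = E°(Br₂/Br⁻) − E°cell = (+1.07) − (+1.470) = -0.40 V.

-0.40 V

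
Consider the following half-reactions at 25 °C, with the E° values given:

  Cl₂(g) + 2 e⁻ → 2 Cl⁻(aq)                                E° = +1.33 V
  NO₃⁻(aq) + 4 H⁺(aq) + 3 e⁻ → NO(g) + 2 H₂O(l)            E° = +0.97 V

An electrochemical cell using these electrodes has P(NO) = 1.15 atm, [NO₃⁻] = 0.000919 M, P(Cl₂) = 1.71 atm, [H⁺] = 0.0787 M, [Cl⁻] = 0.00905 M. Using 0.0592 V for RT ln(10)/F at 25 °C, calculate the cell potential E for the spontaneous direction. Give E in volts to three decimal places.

Cl₂/Cl⁻ is the cathode (higher E°), NO₃⁻/NO the anode: E°cell = +1.33 − (+0.97) = +0.36 V, n = 6.
Overall: 3 Cl₂(g) + 2 NO(g) + 4 H₂O(l) → 6 Cl⁻(aq) + 2 NO₃⁻(aq) + 8 H⁺(aq)
Q = [Cl⁻]^6·[NO₃⁻]^2·[H⁺]^8 / (P(Cl₂)^3·P(NO)^2); log Q = -27.986.
E = E° − (0.0592/n) log Q = +0.36 − (0.0592/6)(-27.986) = +0.636 V.

+0.636 V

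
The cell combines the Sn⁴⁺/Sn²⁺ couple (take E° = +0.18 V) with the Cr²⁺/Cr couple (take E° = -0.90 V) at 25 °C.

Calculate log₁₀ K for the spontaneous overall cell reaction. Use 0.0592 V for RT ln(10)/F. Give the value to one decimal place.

36.5

Cathode: Sn⁴⁺/Sn²⁺; anode: Cr²⁺/Cr. E°cell = +1.08 V, n = 2.
log K = nE°cell / 0.0592 = (2)(+1.08) / 0.0592 = 36.5.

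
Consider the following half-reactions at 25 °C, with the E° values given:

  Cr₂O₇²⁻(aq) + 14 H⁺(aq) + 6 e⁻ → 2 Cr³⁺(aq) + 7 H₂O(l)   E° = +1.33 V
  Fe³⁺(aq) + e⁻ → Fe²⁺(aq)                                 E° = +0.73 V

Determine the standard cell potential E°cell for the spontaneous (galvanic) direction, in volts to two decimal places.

The Cr₂O₇²⁻/Cr³⁺ couple has the higher reduction potential, so it is the cathode; Fe³⁺/Fe²⁺ is oxidised at the anode.
E°cell = E°(cathode) − E°(anode) = (+1.33) − (+0.73) = +0.60 V.
Since E°cell > 0, the reaction is spontaneous under standard conditions.

+0.60 V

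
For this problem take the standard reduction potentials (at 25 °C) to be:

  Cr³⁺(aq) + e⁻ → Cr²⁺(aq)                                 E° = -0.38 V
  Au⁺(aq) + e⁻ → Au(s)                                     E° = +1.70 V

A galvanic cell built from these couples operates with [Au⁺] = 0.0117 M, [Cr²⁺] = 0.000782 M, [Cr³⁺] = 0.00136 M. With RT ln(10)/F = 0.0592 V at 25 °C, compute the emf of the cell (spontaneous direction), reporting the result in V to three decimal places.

Au⁺/Au is the cathode (higher E°), Cr³⁺/Cr²⁺ the anode: E°cell = +1.70 − (-0.38) = +2.08 V, n = 1.
Overall: Au⁺(aq) + Cr²⁺(aq) → Au(s) + Cr³⁺(aq)
Q = [Cr³⁺] / ([Au⁺]·[Cr²⁺]); log Q = 2.172.
E = E° − (0.0592/n) log Q = +2.08 − (0.0592/1)(2.172) = +1.951 V.

+1.951 V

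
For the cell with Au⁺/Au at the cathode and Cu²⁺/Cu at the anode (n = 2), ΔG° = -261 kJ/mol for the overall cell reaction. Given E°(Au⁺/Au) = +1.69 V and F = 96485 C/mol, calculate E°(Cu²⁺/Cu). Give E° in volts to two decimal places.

+0.34 V

E°cell = −ΔG°/(nF) = −(-261×10³)/((2)(96485)) = +1.353 V.
Since Au⁺/Au is the cathode and Cu²⁺/Cu the anode, E°cell = E°(Au⁺/Au) − E°(Cu²⁺/Cu).
So E°(Cu²⁺/Cu) = E°(Au⁺/Au) − E°cell = (+1.69) − (+1.353) = +0.34 V.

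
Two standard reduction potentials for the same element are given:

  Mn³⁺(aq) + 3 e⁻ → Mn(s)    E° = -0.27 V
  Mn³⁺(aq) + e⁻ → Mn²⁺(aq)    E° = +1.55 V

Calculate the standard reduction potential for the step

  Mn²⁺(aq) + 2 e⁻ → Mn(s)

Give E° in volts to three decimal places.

-1.180 V

Sequential free energies add, so n₃E°₃ = n₁E°₁ + n₂E°₂.
With n₃ = 3, and the known step contributing 1×(+1.55) V, the unknown satisfies 2·E° = 3×(-0.27) − 1×(+1.55) = -2.360.
E° = -2.360 / 2 = -1.180 V.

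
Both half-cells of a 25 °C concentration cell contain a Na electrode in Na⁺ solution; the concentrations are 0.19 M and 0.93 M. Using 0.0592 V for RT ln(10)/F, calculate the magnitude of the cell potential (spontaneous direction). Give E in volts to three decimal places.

For a concentration cell E°cell = 0. The 0.93 M side is the cathode (reduction is favoured where [Na⁺] is higher).
With n = 1, E = −(0.0592/1) log([Na⁺]ₐₙ/[Na⁺]꜀ₐₜ) = −(0.0592/1) log(0.19/0.93) = −(0.0592/1)(-0.690) = +0.041 V.

+0.041 V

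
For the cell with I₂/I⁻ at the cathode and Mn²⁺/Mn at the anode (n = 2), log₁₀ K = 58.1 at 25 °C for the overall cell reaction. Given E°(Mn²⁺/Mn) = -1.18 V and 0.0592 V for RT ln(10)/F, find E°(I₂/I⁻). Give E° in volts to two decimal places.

E°cell = (0.0592/n)·log K = (0.0592/2)(58.1) = +1.720 V.
Since I₂/I⁻ is the cathode and Mn²⁺/Mn the anode, E°cell = E°(I₂/I⁻) − E°(Mn²⁺/Mn).
So E°(I₂/I⁻) = E°cell + E°(Mn²⁺/Mn) = +1.720 + (-1.18) = +0.54 V.

+0.54 V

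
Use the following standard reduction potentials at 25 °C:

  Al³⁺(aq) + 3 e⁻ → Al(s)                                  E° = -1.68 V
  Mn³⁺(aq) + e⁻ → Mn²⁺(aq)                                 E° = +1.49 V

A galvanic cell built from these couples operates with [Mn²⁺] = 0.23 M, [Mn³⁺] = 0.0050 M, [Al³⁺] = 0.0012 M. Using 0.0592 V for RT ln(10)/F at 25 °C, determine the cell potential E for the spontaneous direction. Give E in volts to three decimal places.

Mn³⁺/Mn²⁺ is the cathode (higher E°), Al³⁺/Al the anode: E°cell = +1.49 − (-1.68) = +3.17 V, n = 3.
Overall: 3 Mn³⁺(aq) + Al(s) → 3 Mn²⁺(aq) + Al³⁺(aq)
Q = [Mn²⁺]^3·[Al³⁺] / ([Mn³⁺]^3); log Q = 2.067.
E = E° − (0.0592/n) log Q = +3.17 − (0.0592/3)(2.067) = +3.129 V.

+3.129 V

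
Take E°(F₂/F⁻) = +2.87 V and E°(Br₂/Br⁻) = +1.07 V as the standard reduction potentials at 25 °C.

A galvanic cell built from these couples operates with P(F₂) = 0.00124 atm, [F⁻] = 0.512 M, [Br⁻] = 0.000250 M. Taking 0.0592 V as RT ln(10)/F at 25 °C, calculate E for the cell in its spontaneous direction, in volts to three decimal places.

+1.518 V

F₂/F⁻ is the cathode (higher E°), Br₂/Br⁻ the anode: E°cell = +2.87 − (+1.07) = +1.80 V, n = 2.
Overall: F₂(g) + 2 Br⁻(aq) → 2 F⁻(aq) + Br₂(l)
Q = [F⁻]^2 / (P(F₂)·[Br⁻]^2); log Q = 9.529.
E = E° − (0.0592/n) log Q = +1.80 − (0.0592/2)(9.529) = +1.518 V.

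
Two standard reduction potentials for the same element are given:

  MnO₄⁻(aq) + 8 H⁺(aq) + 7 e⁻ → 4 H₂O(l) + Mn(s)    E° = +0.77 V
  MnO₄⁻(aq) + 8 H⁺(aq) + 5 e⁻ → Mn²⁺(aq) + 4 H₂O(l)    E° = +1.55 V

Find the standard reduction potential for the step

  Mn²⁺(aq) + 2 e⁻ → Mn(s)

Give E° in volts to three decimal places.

-1.180 V

Sequential free energies add, so n₃E°₃ = n₁E°₁ + n₂E°₂.
With n₃ = 7, and the known step contributing 5×(+1.55) V, the unknown satisfies 2·E° = 7×(+0.77) − 5×(+1.55) = -2.360.
E° = -2.360 / 2 = -1.180 V.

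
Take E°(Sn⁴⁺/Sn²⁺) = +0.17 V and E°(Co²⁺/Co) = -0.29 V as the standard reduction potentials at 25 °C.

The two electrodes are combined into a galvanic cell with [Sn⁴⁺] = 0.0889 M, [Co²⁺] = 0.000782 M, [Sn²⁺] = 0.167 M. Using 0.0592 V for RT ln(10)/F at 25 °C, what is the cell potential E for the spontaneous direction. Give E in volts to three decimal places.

+0.544 V

Sn⁴⁺/Sn²⁺ is the cathode (higher E°), Co²⁺/Co the anode: E°cell = +0.17 − (-0.29) = +0.46 V, n = 2.
Overall: Sn⁴⁺(aq) + Co(s) → Sn²⁺(aq) + Co²⁺(aq)
Q = [Sn²⁺]·[Co²⁺] / ([Sn⁴⁺]); log Q = -2.833.
E = E° − (0.0592/n) log Q = +0.46 − (0.0592/2)(-2.833) = +0.544 V.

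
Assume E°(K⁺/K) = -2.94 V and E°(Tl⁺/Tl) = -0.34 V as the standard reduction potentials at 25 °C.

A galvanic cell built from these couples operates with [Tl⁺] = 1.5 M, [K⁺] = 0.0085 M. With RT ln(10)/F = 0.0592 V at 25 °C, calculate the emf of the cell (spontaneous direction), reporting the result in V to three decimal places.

+2.733 V

Tl⁺/Tl is the cathode (higher E°), K⁺/K the anode: E°cell = -0.34 − (-2.94) = +2.60 V, n = 1.
Overall: Tl⁺(aq) + K(s) → Tl(s) + K⁺(aq)
Q = [K⁺] / ([Tl⁺]); log Q = -2.247.
E = E° − (0.0592/n) log Q = +2.60 − (0.0592/1)(-2.247) = +2.733 V.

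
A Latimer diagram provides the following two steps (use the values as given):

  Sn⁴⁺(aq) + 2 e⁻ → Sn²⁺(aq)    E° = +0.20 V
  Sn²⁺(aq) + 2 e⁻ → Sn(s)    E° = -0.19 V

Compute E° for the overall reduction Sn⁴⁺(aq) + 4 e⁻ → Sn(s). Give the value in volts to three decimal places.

Standard free energies of sequential steps add: ΔG°₃ = ΔG°₁ + ΔG°₂, so n₃E°₃ = n₁E°₁ + n₂E°₂.
E°₃ = (2×+0.20 + 2×-0.19) / 4 = (+0.020) / 4 = +0.005 V.

+0.005 V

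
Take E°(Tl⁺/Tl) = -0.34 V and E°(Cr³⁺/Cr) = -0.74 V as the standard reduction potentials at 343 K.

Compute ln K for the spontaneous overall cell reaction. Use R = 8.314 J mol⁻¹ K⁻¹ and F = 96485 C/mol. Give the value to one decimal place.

40.6

Cathode: Tl⁺/Tl; anode: Cr³⁺/Cr. E°cell = (-0.34) − (-0.74) = +0.40 V, with n = 3.
ΔG° = −nFE° = −RT ln K, so ln K = nFE°/(RT) = (3)(96485)(+0.40) / ((8.314)(343)) = 40.601.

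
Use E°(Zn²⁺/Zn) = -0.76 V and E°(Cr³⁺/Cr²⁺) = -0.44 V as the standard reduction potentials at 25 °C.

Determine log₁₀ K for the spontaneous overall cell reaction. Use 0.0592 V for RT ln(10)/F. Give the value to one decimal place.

10.8

Cathode: Cr³⁺/Cr²⁺; anode: Zn²⁺/Zn. E°cell = +0.32 V, n = 2.
log K = nE°cell / 0.0592 = (2)(+0.32) / 0.0592 = 10.8.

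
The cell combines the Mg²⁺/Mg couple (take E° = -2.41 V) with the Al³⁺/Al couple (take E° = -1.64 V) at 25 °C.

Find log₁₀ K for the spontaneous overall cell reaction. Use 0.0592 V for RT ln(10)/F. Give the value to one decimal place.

Cathode: Al³⁺/Al; anode: Mg²⁺/Mg. E°cell = +0.77 V, n = 6.
log K = nE°cell / 0.0592 = (6)(+0.77) / 0.0592 = 78.0.

78.0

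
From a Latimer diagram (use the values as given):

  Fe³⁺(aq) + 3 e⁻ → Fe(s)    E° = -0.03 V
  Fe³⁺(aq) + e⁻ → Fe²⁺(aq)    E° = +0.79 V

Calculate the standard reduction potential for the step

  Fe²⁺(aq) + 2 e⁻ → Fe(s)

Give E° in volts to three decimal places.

-0.440 V

Sequential free energies add, so n₃E°₃ = n₁E°₁ + n₂E°₂.
With n₃ = 3, and the known step contributing 1×(+0.79) V, the unknown satisfies 2·E° = 3×(-0.03) − 1×(+0.79) = -0.880.
E° = -0.880 / 2 = -0.440 V.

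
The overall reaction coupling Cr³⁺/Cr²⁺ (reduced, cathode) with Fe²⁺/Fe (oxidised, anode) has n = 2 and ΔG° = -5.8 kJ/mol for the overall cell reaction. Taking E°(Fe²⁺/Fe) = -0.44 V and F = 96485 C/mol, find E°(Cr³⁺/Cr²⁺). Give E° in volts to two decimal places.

E°cell = −ΔG°/(nF) = −(-5.8×10³)/((2)(96485)) = +0.030 V.
Since Cr³⁺/Cr²⁺ is the cathode and Fe²⁺/Fe the anode, E°cell = E°(Cr³⁺/Cr²⁺) − E°(Fe²⁺/Fe).
So E°(Cr³⁺/Cr²⁺) = E°cell + E°(Fe²⁺/Fe) = +0.030 + (-0.44) = -0.41 V.

-0.41 V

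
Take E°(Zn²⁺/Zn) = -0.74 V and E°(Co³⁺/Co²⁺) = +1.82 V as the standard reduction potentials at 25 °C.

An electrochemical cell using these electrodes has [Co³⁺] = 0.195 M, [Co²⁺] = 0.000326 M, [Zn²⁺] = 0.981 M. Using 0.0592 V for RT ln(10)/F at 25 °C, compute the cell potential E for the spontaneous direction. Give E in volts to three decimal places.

+2.725 V

Co³⁺/Co²⁺ is the cathode (higher E°), Zn²⁺/Zn the anode: E°cell = +1.82 − (-0.74) = +2.56 V, n = 2.
Overall: 2 Co³⁺(aq) + Zn(s) → 2 Co²⁺(aq) + Zn²⁺(aq)
Q = [Co²⁺]^2·[Zn²⁺] / ([Co³⁺]^2); log Q = -5.562.
E = E° − (0.0592/n) log Q = +2.56 − (0.0592/2)(-5.562) = +2.725 V.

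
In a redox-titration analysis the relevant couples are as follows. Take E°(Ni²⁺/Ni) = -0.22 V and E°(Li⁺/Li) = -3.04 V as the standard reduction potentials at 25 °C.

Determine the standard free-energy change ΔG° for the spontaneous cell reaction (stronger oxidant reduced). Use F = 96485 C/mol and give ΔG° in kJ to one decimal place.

-544.2 kJ

Ni²⁺/Ni (E° = -0.22 V) is the cathode; Li⁺/Li (E° = -3.04 V) is the anode, so E°cell = +2.82 V.
Balancing electrons gives n = 2 (lcm of 2 and 1).
ΔG° = −nFE° = −(2)(96485)(+2.82) = -544,175 J = -544.2 kJ.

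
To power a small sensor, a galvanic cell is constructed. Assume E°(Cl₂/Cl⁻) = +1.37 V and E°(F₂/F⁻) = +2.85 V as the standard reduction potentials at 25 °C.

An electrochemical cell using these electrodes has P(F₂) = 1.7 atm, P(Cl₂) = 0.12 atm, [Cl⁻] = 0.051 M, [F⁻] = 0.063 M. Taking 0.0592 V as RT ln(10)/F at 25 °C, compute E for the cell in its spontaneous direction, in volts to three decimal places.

+1.509 V

F₂/F⁻ is the cathode (higher E°), Cl₂/Cl⁻ the anode: E°cell = +2.85 − (+1.37) = +1.48 V, n = 2.
Overall: F₂(g) + 2 Cl⁻(aq) → 2 F⁻(aq) + Cl₂(g)
Q = [F⁻]^2·P(Cl₂) / (P(F₂)·[Cl⁻]^2); log Q = -0.968.
E = E° − (0.0592/n) log Q = +1.48 − (0.0592/2)(-0.968) = +1.509 V.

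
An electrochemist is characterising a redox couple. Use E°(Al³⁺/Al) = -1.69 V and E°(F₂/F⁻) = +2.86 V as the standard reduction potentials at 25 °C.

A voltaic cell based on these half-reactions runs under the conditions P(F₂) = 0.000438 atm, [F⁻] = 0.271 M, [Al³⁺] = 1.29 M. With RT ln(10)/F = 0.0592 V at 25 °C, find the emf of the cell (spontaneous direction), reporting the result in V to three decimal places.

F₂/F⁻ is the cathode (higher E°), Al³⁺/Al the anode: E°cell = +2.86 − (-1.69) = +4.55 V, n = 6.
Overall: 3 F₂(g) + 2 Al(s) → 6 F⁻(aq) + 2 Al³⁺(aq)
Q = [F⁻]^6·[Al³⁺]^2 / (P(F₂)^3); log Q = 6.895.
E = E° − (0.0592/n) log Q = +4.55 − (0.0592/6)(6.895) = +4.482 V.

+4.482 V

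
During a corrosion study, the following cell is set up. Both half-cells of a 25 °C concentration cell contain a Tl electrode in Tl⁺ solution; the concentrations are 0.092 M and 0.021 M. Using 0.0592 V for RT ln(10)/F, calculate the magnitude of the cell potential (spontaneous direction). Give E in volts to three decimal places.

+0.038 V

For a concentration cell E°cell = 0. The 0.092 M side is the cathode (reduction is favoured where [Tl⁺] is higher).
With n = 1, E = −(0.0592/1) log([Tl⁺]ₐₙ/[Tl⁺]꜀ₐₜ) = −(0.0592/1) log(0.021/0.092) = −(0.0592/1)(-0.642) = +0.038 V.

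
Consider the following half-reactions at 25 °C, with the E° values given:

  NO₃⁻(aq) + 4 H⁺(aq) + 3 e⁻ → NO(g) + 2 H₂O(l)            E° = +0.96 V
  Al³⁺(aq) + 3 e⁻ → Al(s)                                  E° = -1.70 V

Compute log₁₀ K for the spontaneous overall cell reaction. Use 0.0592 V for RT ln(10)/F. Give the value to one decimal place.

134.8

Cathode: NO₃⁻/NO; anode: Al³⁺/Al. E°cell = +2.66 V, n = 3.
log K = nE°cell / 0.0592 = (3)(+2.66) / 0.0592 = 134.8.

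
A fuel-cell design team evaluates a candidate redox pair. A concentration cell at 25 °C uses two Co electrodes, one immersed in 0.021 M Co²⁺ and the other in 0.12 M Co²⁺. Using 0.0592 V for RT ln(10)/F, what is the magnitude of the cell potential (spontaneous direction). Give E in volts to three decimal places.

For a concentration cell E°cell = 0. The 0.12 M side is the cathode (reduction is favoured where [Co²⁺] is higher).
With n = 2, E = −(0.0592/2) log([Co²⁺]ₐₙ/[Co²⁺]꜀ₐₜ) = −(0.0592/2) log(0.021/0.12) = −(0.0592/2)(-0.757) = +0.022 V.

+0.022 V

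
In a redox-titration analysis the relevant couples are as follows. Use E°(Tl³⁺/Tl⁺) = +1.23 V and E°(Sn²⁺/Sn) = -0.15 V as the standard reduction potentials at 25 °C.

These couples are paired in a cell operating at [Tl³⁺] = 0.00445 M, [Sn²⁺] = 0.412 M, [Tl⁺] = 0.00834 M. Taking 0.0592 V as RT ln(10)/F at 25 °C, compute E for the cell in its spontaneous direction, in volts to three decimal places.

+1.383 V

Tl³⁺/Tl⁺ is the cathode (higher E°), Sn²⁺/Sn the anode: E°cell = +1.23 − (-0.15) = +1.38 V, n = 2.
Overall: Tl³⁺(aq) + Sn(s) → Tl⁺(aq) + Sn²⁺(aq)
Q = [Tl⁺]·[Sn²⁺] / ([Tl³⁺]); log Q = -0.112.
E = E° − (0.0592/n) log Q = +1.38 − (0.0592/2)(-0.112) = +1.383 V.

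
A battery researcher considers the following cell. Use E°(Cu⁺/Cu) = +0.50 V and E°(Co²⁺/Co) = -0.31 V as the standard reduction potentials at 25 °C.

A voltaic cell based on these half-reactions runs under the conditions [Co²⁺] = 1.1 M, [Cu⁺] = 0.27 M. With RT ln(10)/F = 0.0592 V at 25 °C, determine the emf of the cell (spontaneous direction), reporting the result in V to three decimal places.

Cu⁺/Cu is the cathode (higher E°), Co²⁺/Co the anode: E°cell = +0.50 − (-0.31) = +0.81 V, n = 2.
Overall: 2 Cu⁺(aq) + Co(s) → 2 Cu(s) + Co²⁺(aq)
Q = [Co²⁺] / ([Cu⁺]^2); log Q = 1.179.
E = E° − (0.0592/n) log Q = +0.81 − (0.0592/2)(1.179) = +0.775 V.

+0.775 V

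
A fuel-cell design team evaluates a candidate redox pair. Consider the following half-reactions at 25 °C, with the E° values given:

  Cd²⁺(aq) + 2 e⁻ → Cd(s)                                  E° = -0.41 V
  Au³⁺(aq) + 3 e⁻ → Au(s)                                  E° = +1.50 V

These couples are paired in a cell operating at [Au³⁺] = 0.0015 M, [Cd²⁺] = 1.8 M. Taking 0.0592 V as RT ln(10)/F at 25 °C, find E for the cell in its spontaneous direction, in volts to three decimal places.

+1.847 V

Au³⁺/Au is the cathode (higher E°), Cd²⁺/Cd the anode: E°cell = +1.50 − (-0.41) = +1.91 V, n = 6.
Overall: 2 Au³⁺(aq) + 3 Cd(s) → 2 Au(s) + 3 Cd²⁺(aq)
Q = [Cd²⁺]^3 / ([Au³⁺]^2); log Q = 6.414.
E = E° − (0.0592/n) log Q = +1.91 − (0.0592/6)(6.414) = +1.847 V.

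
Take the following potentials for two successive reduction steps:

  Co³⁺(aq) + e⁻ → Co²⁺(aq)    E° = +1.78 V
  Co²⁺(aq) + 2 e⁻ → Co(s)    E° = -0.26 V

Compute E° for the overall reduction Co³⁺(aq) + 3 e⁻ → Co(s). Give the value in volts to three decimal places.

Adding the free-energy changes (−nFE°) of the two steps gives −n₃FE°₃ = −n₁FE°₁ − n₂FE°₂.
E°₃ = (1×+1.78 + 2×-0.26) / 3 = (+1.260) / 3 = +0.420 V.
Simply averaging or adding the two E° values would be wrong; the electron-weighted sum is required.

+0.420 V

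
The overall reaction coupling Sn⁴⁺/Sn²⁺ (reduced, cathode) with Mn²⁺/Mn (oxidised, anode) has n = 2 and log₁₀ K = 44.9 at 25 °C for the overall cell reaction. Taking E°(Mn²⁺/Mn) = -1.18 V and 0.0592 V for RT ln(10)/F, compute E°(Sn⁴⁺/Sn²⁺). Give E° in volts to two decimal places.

E°cell = (0.0592/n)·log K = (0.0592/2)(44.9) = +1.329 V.
Since Sn⁴⁺/Sn²⁺ is the cathode and Mn²⁺/Mn the anode, E°cell = E°(Sn⁴⁺/Sn²⁺) − E°(Mn²⁺/Mn).
So E°(Sn⁴⁺/Sn²⁺) = E°cell + E°(Mn²⁺/Mn) = +1.329 + (-1.18) = +0.15 V.

+0.15 V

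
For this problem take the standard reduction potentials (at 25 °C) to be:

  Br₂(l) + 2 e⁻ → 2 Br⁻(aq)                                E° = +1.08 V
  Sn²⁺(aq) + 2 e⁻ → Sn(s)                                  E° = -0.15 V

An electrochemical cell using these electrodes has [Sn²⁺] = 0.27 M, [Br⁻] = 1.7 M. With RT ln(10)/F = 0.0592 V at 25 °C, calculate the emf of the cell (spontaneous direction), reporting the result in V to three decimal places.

Br₂/Br⁻ is the cathode (higher E°), Sn²⁺/Sn the anode: E°cell = +1.08 − (-0.15) = +1.23 V, n = 2.
Overall: Br₂(l) + Sn(s) → 2 Br⁻(aq) + Sn²⁺(aq)
Q = [Br⁻]^2·[Sn²⁺]; log Q = -0.108.
E = E° − (0.0592/n) log Q = +1.23 − (0.0592/2)(-0.108) = +1.233 V.

+1.233 V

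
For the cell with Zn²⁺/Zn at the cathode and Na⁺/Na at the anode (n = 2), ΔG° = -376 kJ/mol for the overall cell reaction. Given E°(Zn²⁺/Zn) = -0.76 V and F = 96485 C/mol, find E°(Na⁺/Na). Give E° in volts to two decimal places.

E°cell = −ΔG°/(nF) = −(-376×10³)/((2)(96485)) = +1.948 V.
Since Zn²⁺/Zn is the cathode and Na⁺/Na the anode, E°cell = E°(Zn²⁺/Zn) − E°(Na⁺/Na).
So E°(Na⁺/Na) = E°(Zn²⁺/Zn) − E°cell = (-0.76) − (+1.948) = -2.71 V.

-2.71 V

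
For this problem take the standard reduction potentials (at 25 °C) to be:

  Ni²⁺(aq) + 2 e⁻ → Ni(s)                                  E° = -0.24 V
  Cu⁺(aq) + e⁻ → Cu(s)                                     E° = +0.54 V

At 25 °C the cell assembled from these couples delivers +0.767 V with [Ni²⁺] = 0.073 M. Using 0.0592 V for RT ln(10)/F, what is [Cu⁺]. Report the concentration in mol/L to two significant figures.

0.16 M

Cu⁺/Cu is the cathode, Ni²⁺/Ni the anode: E°cell = +0.78 V, n = 2.
Overall reaction: 2 Cu⁺(aq) + Ni(s) → 2 Cu(s) + Ni²⁺(aq); Q = [Ni²⁺]^1/[Cu⁺]^2.
From E = E° − (0.0592/n) log Q: log Q = (E° − E)·n/0.0592 = (+0.78 − (+0.767))·2/0.0592 = 0.4392.
So 2·log[Cu⁺] = 1·log(0.073) − log Q = -1.1367 − (0.4392) = -1.5759; log[Cu⁺] = -1.5759 / 2 = -0.7880; [Cu⁺] = 10^(-0.7880) ≈ 0.16 M.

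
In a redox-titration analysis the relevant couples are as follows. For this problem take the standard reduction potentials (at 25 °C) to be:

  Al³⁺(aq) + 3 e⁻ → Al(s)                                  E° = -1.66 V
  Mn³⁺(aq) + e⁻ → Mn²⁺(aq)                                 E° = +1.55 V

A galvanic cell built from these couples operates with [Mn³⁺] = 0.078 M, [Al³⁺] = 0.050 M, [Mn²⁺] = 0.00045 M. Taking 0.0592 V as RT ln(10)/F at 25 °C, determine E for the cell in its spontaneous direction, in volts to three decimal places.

Mn³⁺/Mn²⁺ is the cathode (higher E°), Al³⁺/Al the anode: E°cell = +1.55 − (-1.66) = +3.21 V, n = 3.
Overall: 3 Mn³⁺(aq) + Al(s) → 3 Mn²⁺(aq) + Al³⁺(aq)
Q = [Mn²⁺]^3·[Al³⁺] / ([Mn³⁺]^3); log Q = -8.018.
E = E° − (0.0592/n) log Q = +3.21 − (0.0592/3)(-8.018) = +3.368 V.

+3.368 V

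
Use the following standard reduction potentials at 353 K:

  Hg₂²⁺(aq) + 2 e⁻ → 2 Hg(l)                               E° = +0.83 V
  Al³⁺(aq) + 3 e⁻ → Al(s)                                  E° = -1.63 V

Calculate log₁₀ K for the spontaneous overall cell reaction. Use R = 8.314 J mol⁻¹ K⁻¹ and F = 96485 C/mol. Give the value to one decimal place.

Cathode: Hg₂²⁺/Hg; anode: Al³⁺/Al. E°cell = (+0.83) − (-1.63) = +2.46 V, with n = 6.
ΔG° = −nFE° = −RT ln K, so ln K = nFE°/(RT) = (6)(96485)(+2.46) / ((8.314)(353)) = 485.245.
log₁₀ K = 485.245 / ln 10 = 210.7.

210.7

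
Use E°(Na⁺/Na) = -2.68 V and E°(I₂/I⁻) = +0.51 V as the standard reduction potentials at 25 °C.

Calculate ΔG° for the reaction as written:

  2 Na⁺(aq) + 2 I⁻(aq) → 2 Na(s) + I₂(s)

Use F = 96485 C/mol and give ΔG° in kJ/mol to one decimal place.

As written, Na⁺/Na is reduced (cathode) and I₂/I⁻ is oxidised (anode), so E°cell = (-2.68) − (+0.51) = -3.19 V.
Balancing electrons gives n = 2.
ΔG° = −nFE° = −(2)(96485)(-3.19) = 615,574 J = +615.6 kJ/mol.

+615.6 kJ/mol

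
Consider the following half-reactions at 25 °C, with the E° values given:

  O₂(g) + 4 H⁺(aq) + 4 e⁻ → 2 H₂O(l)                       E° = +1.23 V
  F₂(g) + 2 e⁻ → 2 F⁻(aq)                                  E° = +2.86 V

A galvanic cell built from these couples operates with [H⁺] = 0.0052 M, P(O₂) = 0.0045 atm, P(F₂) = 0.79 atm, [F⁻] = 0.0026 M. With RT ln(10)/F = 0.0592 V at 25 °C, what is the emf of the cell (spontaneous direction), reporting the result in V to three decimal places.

F₂/F⁻ is the cathode (higher E°), O₂/H₂O the anode: E°cell = +2.86 − (+1.23) = +1.63 V, n = 4.
Overall: 2 F₂(g) + 2 H₂O(l) → 4 F⁻(aq) + O₂(g) + 4 H⁺(aq)
Q = [F⁻]^4·P(O₂)·[H⁺]^4 / (P(F₂)^2); log Q = -21.618.
E = E° − (0.0592/n) log Q = +1.63 − (0.0592/4)(-21.618) = +1.950 V.

+1.950 V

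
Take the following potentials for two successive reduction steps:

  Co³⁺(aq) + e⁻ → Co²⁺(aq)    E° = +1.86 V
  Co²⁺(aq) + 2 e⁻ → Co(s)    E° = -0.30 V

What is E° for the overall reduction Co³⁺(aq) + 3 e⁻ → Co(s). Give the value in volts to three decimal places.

Adding the free-energy changes (−nFE°) of the two steps gives −n₃FE°₃ = −n₁FE°₁ − n₂FE°₂.
E°₃ = (1×+1.86 + 2×-0.30) / 3 = (+1.260) / 3 = +0.420 V.
Simply averaging or adding the two E° values would be wrong; the electron-weighted sum is required.

+0.420 V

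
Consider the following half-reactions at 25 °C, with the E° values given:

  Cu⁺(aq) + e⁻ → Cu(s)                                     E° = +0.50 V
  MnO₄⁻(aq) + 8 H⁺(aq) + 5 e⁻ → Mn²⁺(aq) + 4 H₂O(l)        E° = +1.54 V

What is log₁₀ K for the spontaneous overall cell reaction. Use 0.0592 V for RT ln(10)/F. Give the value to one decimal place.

Cathode: MnO₄⁻/Mn²⁺; anode: Cu⁺/Cu. E°cell = +1.04 V, n = 5.
log K = nE°cell / 0.0592 = (5)(+1.04) / 0.0592 = 87.8.

87.8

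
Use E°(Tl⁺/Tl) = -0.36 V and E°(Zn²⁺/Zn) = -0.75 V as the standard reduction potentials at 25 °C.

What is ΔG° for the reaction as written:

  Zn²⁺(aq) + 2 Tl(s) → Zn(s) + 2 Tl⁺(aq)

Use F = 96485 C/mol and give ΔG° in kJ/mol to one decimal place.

As written, Zn²⁺/Zn is reduced (cathode) and Tl⁺/Tl is oxidised (anode), so E°cell = (-0.75) − (-0.36) = -0.39 V.
Balancing electrons gives n = 2.
ΔG° = −nFE° = −(2)(96485)(-0.39) = 75,258 J = +75.3 kJ/mol.

+75.3 kJ/mol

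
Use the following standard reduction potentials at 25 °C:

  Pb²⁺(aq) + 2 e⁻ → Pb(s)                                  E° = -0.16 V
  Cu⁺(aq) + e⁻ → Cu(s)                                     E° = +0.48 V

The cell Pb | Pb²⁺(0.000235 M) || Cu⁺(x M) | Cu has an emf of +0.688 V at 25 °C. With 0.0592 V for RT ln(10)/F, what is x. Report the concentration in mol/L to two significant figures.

0.099 M

Cu⁺/Cu is the cathode, Pb²⁺/Pb the anode: E°cell = +0.64 V, n = 2.
Overall reaction: 2 Cu⁺(aq) + Pb(s) → 2 Cu(s) + Pb²⁺(aq); Q = [Pb²⁺]^1/[Cu⁺]^2.
From E = E° − (0.0592/n) log Q: log Q = (E° − E)·n/0.0592 = (+0.64 − (+0.688))·2/0.0592 = -1.6216.
So 2·log[Cu⁺] = 1·log(0.000235) − log Q = -3.6289 − (-1.6216) = -2.0073; log[Cu⁺] = -2.0073 / 2 = -1.0036; [Cu⁺] = 10^(-1.0036) ≈ 0.099 M.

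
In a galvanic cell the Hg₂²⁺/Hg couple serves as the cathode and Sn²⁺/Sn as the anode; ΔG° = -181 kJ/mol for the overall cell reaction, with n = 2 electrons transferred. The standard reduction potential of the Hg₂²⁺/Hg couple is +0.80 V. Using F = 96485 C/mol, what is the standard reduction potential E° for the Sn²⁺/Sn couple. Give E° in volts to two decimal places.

E°cell = −ΔG°/(nF) = −(-181×10³)/((2)(96485)) = +0.938 V.
Since Hg₂²⁺/Hg is the cathode and Sn²⁺/Sn the anode, E°cell = E°(Hg₂²⁺/Hg) − E°(Sn²⁺/Sn).
So E°(Sn²⁺/Sn) = E°(Hg₂²⁺/Hg) − E°cell = (+0.80) − (+0.938) = -0.14 V.

-0.14 V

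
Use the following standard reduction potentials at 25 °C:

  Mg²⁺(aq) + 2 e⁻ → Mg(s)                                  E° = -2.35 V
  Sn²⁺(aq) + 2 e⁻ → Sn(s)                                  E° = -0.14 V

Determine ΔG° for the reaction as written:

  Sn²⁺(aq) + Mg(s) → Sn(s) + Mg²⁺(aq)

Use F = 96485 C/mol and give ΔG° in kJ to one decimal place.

-426.5 kJ

As written, Sn²⁺/Sn is reduced (cathode) and Mg²⁺/Mg is oxidised (anode), so E°cell = (-0.14) − (-2.35) = +2.21 V.
Balancing electrons gives n = 2.
ΔG° = −nFE° = −(2)(96485)(+2.21) = -426,464 J = -426.5 kJ.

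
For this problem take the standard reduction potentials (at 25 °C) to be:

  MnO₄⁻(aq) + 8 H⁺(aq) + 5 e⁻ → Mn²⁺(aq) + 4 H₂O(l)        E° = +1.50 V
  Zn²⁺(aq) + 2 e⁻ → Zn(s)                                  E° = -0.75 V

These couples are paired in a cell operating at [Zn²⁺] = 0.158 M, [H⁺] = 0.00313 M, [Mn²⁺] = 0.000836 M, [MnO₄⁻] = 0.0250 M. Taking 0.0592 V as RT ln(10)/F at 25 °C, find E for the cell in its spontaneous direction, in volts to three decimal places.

MnO₄⁻/Mn²⁺ is the cathode (higher E°), Zn²⁺/Zn the anode: E°cell = +1.50 − (-0.75) = +2.25 V, n = 10.
Overall: 2 MnO₄⁻(aq) + 16 H⁺(aq) + 5 Zn(s) → 2 Mn²⁺(aq) + 8 H₂O(l) + 5 Zn²⁺(aq)
Q = [Mn²⁺]^2·[Zn²⁺]^5 / ([MnO₄⁻]^2·[H⁺]^16); log Q = 33.113.
E = E° − (0.0592/n) log Q = +2.25 − (0.0592/10)(33.113) = +2.054 V.

+2.054 V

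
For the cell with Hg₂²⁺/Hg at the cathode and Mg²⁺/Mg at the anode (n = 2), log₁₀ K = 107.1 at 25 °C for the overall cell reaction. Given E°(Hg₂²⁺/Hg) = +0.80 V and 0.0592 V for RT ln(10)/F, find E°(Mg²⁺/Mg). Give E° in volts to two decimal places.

-2.37 V

E°cell = (0.0592/n)·log K = (0.0592/2)(107.1) = +3.170 V.
Since Hg₂²⁺/Hg is the cathode and Mg²⁺/Mg the anode, E°cell = E°(Hg₂²⁺/Hg) − E°(Mg²⁺/Mg).
So E°(Mg²⁺/Mg) = E°(Hg₂²⁺/Hg) − E°cell = (+0.80) − (+3.170) = -2.37 V.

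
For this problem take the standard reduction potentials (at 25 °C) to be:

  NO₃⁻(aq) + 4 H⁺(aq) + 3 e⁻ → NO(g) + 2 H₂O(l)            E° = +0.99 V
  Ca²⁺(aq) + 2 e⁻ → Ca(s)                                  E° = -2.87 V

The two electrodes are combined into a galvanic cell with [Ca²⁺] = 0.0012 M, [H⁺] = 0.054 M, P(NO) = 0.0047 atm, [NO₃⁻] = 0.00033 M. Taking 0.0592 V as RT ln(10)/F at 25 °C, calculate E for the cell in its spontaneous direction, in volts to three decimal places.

NO₃⁻/NO is the cathode (higher E°), Ca²⁺/Ca the anode: E°cell = +0.99 − (-2.87) = +3.86 V, n = 6.
Overall: 2 NO₃⁻(aq) + 8 H⁺(aq) + 3 Ca(s) → 2 NO(g) + 4 H₂O(l) + 3 Ca²⁺(aq)
Q = P(NO)^2·[Ca²⁺]^3 / ([NO₃⁻]^2·[H⁺]^8); log Q = 3.686.
E = E° − (0.0592/n) log Q = +3.86 − (0.0592/6)(3.686) = +3.824 V.

+3.824 V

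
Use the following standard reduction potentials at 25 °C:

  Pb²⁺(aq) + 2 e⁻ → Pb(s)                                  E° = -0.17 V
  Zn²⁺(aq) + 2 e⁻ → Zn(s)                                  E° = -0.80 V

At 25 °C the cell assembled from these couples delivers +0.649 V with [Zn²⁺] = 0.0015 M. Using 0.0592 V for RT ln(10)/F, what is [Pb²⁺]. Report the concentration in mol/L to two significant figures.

Pb²⁺/Pb is the cathode, Zn²⁺/Zn the anode: E°cell = +0.63 V, n = 2.
Overall reaction: Pb²⁺(aq) + Zn(s) → Pb(s) + Zn²⁺(aq); Q = [Zn²⁺]^1/[Pb²⁺]^1.
From E = E° − (0.0592/n) log Q: log Q = (E° − E)·n/0.0592 = (+0.63 − (+0.649))·2/0.0592 = -0.6419.
So 1·log[Pb²⁺] = 1·log(0.0015) − log Q = -2.8239 − (-0.6419) = -2.1820; [Pb²⁺] = 10^(-2.1820) ≈ 0.0066 M.

0.0066 M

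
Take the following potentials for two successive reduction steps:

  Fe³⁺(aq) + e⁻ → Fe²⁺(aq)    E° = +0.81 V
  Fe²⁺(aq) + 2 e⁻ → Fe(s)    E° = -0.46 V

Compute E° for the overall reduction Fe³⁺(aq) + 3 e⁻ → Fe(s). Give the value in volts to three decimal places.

-0.037 V

Standard free energies of sequential steps add: ΔG°₃ = ΔG°₁ + ΔG°₂, so n₃E°₃ = n₁E°₁ + n₂E°₂.
E°₃ = (1×+0.81 + 2×-0.46) / 3 = (-0.110) / 3 = -0.037 V.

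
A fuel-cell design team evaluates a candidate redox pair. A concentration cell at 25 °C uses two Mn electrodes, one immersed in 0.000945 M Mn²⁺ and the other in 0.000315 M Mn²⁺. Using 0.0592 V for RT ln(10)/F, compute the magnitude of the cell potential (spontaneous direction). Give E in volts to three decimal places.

For a concentration cell E°cell = 0. The 0.000945 M side is the cathode (reduction is favoured where [Mn²⁺] is higher).
With n = 2, E = −(0.0592/2) log([Mn²⁺]ₐₙ/[Mn²⁺]꜀ₐₜ) = −(0.0592/2) log(0.000315/0.000945) = −(0.0592/2)(-0.477) = +0.014 V.

+0.014 V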